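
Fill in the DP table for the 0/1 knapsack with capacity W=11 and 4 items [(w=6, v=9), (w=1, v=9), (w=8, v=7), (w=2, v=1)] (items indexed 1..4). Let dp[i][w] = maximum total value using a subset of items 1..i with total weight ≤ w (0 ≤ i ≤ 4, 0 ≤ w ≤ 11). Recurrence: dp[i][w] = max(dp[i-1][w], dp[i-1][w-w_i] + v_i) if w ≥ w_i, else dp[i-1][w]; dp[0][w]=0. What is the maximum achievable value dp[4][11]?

19

i\w   0   1   2   3   4   5   6   7   8   9  10  11
  0   0   0   0   0   0   0   0   0   0   0   0   0
  1   0   0   0   0   0   0   9   9   9   9   9   9
  2   0   9   9   9   9   9   9  18  18  18  18  18
  3   0   9   9   9   9   9   9  18  18  18  18  18
  4   0   9   9  10  10  10  10  18  18  19  19  19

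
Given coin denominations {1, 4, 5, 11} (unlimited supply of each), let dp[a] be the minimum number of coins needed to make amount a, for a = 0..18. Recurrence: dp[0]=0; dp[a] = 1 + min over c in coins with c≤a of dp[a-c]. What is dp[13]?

 a  0  1  2  3  4  5  6  7  8  9 10 11 12 13 14 15 16 17 18
dp  0  1  2  3  1  1  2  3  2  2  2  1  2  3  3  2  2  3  4

3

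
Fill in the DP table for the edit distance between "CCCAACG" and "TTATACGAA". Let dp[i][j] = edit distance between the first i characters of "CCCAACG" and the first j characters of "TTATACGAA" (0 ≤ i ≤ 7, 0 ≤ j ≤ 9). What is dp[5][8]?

6

   ''  T  T  A  T  A  C  G  A  A
''  0  1  2  3  4  5  6  7  8  9
 C  1  1  2  3  4  5  5  6  7  8
 C  2  2  2  3  4  5  5  6  7  8
 C  3  3  3  3  4  5  5  6  7  8
 A  4  4  4  3  4  4  5  6  6  7
 A  5  5  5  4  4  4  5  6  6  6
 C  6  6  6  5  5  5  4  5  6  7
 G  7  7  7  6  6  6  5  4  5  6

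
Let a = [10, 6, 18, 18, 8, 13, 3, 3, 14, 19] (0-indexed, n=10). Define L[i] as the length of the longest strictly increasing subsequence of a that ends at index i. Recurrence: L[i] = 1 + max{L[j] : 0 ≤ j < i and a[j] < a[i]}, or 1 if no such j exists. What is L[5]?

   i    0    1    2    3    4    5    6    7    8    9
a[i]   10    6   18   18    8   13    3    3   14   19
L[i]    1    1    2    2    2    3    1    1    4    5

3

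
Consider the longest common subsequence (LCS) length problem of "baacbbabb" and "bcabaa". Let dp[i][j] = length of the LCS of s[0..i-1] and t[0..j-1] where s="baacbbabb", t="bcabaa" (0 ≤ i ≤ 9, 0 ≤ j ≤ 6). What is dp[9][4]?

4

   ''  b  c  a  b  a  a
''  0  0  0  0  0  0  0
 b  0  1  1  1  1  1  1
 a  0  1  1  2  2  2  2
 a  0  1  1  2  2  3  3
 c  0  1  2  2  2  3  3
 b  0  1  2  2  3  3  3
 b  0  1  2  2  3  3  3
 a  0  1  2  3  3  4  4
 b  0  1  2  3  4  4  4
 b  0  1  2  3  4  4  4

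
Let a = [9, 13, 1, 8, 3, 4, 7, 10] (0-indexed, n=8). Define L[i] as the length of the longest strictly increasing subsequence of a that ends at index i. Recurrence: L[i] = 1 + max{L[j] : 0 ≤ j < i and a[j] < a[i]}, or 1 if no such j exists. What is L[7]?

   i    0    1    2    3    4    5    6    7
a[i]    9   13    1    8    3    4    7   10
L[i]    1    2    1    2    2    3    4    5

5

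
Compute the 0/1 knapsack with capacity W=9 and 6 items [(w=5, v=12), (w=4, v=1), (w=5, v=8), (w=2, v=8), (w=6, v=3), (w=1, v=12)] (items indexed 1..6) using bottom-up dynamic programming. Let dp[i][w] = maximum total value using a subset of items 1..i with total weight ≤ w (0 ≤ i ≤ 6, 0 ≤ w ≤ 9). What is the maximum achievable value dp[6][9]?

32

i\w   0   1   2   3   4   5   6   7   8   9
  0   0   0   0   0   0   0   0   0   0   0
  1   0   0   0   0   0  12  12  12  12  12
  2   0   0   0   0   1  12  12  12  12  13
  3   0   0   0   0   1  12  12  12  12  13
  4   0   0   8   8   8  12  12  20  20  20
  5   0   0   8   8   8  12  12  20  20  20
  6   0  12  12  20  20  20  24  24  32  32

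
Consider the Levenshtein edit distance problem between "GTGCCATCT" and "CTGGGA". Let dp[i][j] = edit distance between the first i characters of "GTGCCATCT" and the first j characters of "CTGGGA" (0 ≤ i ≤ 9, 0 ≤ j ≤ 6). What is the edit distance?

6

   ''  C  T  G  G  G  A
''  0  1  2  3  4  5  6
 G  1  1  2  2  3  4  5
 T  2  2  1  2  3  4  5
 G  3  3  2  1  2  3  4
 C  4  3  3  2  2  3  4
 C  5  4  4  3  3  3  4
 A  6  5  5  4  4  4  3
 T  7  6  5  5  5  5  4
 C  8  7  6  6  6  6  5
 T  9  8  7  7  7  7  6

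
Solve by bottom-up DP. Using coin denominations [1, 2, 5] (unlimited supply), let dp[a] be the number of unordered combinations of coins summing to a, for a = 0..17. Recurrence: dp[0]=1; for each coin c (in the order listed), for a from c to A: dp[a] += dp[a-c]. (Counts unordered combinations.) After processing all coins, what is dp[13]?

14

after  coin     0     1     2     3     4     5     6     7     8     9    10    11    12    13    14    15    16    17
          1     1     1     1     1     1     1     1     1     1     1     1     1     1     1     1     1     1     1
          2     1     1     2     2     3     3     4     4     5     5     6     6     7     7     8     8     9     9
          5     1     1     2     2     3     4     5     6     7     8    10    11    13    14    16    18    20    22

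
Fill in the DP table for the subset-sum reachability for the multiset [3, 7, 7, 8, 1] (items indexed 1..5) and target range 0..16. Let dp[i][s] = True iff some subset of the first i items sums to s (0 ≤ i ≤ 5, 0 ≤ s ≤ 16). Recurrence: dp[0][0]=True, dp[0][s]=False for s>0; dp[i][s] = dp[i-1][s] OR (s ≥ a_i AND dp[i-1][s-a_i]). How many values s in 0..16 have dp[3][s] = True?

i\s   0   1   2   3   4   5   6   7   8   9  10  11  12  13  14  15  16
  0   T   F   F   F   F   F   F   F   F   F   F   F   F   F   F   F   F
  1   T   F   F   T   F   F   F   F   F   F   F   F   F   F   F   F   F
  2   T   F   F   T   F   F   F   T   F   F   T   F   F   F   F   F   F
  3   T   F   F   T   F   F   F   T   F   F   T   F   F   F   T   F   F
  4   T   F   F   T   F   F   F   T   T   F   T   T   F   F   T   T   F
  5   T   T   F   T   T   F   F   T   T   T   T   T   T   F   T   T   T

5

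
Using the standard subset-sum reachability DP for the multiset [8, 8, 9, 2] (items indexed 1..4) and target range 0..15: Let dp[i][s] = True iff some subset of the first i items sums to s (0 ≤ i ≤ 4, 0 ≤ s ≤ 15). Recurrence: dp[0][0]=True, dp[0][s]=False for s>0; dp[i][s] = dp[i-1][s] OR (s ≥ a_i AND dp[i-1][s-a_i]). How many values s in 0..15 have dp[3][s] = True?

i\s   0   1   2   3   4   5   6   7   8   9  10  11  12  13  14  15
  0   T   F   F   F   F   F   F   F   F   F   F   F   F   F   F   F
  1   T   F   F   F   F   F   F   F   T   F   F   F   F   F   F   F
  2   T   F   F   F   F   F   F   F   T   F   F   F   F   F   F   F
  3   T   F   F   F   F   F   F   F   T   T   F   F   F   F   F   F
  4   T   F   T   F   F   F   F   F   T   T   T   T   F   F   F   F

3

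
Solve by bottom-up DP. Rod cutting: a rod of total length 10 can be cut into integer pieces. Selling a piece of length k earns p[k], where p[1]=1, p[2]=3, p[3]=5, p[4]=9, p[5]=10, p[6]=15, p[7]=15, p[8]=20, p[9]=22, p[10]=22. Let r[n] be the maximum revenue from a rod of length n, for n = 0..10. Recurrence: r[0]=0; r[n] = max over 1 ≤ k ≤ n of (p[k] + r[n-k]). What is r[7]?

   n    0    1    2    3    4    5    6    7    8    9   10
r[n]    0    1    3    5    9   10   15   16   20   22   24

16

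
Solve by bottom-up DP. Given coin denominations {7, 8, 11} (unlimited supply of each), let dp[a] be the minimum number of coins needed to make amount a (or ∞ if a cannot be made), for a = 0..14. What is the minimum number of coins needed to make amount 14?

2

 a  0  1  2  3  4  5  6  7  8  9 10 11 12 13 14
dp  0  -  -  -  -  -  -  1  1  -  -  1  -  -  2
(- denotes ∞ / unreachable)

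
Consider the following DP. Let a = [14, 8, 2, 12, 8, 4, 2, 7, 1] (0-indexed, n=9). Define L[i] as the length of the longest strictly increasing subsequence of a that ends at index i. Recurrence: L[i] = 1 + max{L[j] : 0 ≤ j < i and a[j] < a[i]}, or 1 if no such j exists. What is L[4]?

2

   i    0    1    2    3    4    5    6    7    8
a[i]   14    8    2   12    8    4    2    7    1
L[i]    1    1    1    2    2    2    1    3    1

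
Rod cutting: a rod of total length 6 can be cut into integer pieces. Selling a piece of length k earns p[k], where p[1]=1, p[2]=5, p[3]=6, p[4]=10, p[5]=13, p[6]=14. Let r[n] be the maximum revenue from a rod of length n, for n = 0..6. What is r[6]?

15

   n    0    1    2    3    4    5    6
r[n]    0    1    5    6   10   13   15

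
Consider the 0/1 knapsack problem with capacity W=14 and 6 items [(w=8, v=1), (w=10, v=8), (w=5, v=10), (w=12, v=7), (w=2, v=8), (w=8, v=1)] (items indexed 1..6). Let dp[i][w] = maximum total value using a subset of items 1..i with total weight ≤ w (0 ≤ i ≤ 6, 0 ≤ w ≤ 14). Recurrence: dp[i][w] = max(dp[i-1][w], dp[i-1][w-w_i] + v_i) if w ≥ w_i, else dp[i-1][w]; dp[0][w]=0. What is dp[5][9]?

i\w   0   1   2   3   4   5   6   7   8   9  10  11  12  13  14
  0   0   0   0   0   0   0   0   0   0   0   0   0   0   0   0
  1   0   0   0   0   0   0   0   0   1   1   1   1   1   1   1
  2   0   0   0   0   0   0   0   0   1   1   8   8   8   8   8
  3   0   0   0   0   0  10  10  10  10  10  10  10  10  11  11
  4   0   0   0   0   0  10  10  10  10  10  10  10  10  11  11
  5   0   0   8   8   8  10  10  18  18  18  18  18  18  18  18
  6   0   0   8   8   8  10  10  18  18  18  18  18  18  18  18

18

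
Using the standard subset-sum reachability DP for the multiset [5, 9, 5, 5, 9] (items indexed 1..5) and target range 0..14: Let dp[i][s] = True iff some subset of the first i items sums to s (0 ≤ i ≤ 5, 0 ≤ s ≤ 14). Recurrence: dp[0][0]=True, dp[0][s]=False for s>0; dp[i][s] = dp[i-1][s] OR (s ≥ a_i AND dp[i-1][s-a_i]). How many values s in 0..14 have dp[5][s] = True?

5

i\s   0   1   2   3   4   5   6   7   8   9  10  11  12  13  14
  0   T   F   F   F   F   F   F   F   F   F   F   F   F   F   F
  1   T   F   F   F   F   T   F   F   F   F   F   F   F   F   F
  2   T   F   F   F   F   T   F   F   F   T   F   F   F   F   T
  3   T   F   F   F   F   T   F   F   F   T   T   F   F   F   T
  4   T   F   F   F   F   T   F   F   F   T   T   F   F   F   T
  5   T   F   F   F   F   T   F   F   F   T   T   F   F   F   T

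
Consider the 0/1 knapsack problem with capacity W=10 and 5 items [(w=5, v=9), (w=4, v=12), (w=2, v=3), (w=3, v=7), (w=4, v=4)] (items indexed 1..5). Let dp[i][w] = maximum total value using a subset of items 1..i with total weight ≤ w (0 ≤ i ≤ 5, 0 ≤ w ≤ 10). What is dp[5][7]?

i\w   0   1   2   3   4   5   6   7   8   9  10
  0   0   0   0   0   0   0   0   0   0   0   0
  1   0   0   0   0   0   9   9   9   9   9   9
  2   0   0   0   0  12  12  12  12  12  21  21
  3   0   0   3   3  12  12  15  15  15  21  21
  4   0   0   3   7  12  12  15  19  19  22  22
  5   0   0   3   7  12  12  15  19  19  22  22

19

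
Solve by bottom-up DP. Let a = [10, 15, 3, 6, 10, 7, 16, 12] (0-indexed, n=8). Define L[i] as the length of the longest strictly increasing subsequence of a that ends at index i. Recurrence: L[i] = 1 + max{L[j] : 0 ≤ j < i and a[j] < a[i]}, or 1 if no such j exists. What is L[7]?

4

   i    0    1    2    3    4    5    6    7
a[i]   10   15    3    6   10    7   16   12
L[i]    1    2    1    2    3    3    4    4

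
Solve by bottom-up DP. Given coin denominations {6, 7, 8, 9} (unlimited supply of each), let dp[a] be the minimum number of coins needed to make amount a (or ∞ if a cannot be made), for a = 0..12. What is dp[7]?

 a  0  1  2  3  4  5  6  7  8  9 10 11 12
dp  0  -  -  -  -  -  1  1  1  1  -  -  2
(- denotes ∞ / unreachable)

1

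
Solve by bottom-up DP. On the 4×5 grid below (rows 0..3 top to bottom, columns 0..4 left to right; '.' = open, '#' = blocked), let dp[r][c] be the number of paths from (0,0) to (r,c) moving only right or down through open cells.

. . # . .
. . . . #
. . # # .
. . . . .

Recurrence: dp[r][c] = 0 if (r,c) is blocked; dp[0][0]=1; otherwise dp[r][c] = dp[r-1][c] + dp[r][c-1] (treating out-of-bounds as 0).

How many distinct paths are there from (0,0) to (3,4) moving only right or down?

4

r\c   0   1   2   3   4
  0   1   1   0   0   0
  1   1   2   2   2   0
  2   1   3   0   0   0
  3   1   4   4   4   4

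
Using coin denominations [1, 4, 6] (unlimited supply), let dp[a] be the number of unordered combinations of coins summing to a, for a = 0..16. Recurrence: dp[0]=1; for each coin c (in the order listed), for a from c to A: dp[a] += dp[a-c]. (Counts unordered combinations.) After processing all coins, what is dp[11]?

after  coin     0     1     2     3     4     5     6     7     8     9    10    11    12    13    14    15    16
          1     1     1     1     1     1     1     1     1     1     1     1     1     1     1     1     1     1
          4     1     1     1     1     2     2     2     2     3     3     3     3     4     4     4     4     5
          6     1     1     1     1     2     2     3     3     4     4     5     5     7     7     8     8    10

5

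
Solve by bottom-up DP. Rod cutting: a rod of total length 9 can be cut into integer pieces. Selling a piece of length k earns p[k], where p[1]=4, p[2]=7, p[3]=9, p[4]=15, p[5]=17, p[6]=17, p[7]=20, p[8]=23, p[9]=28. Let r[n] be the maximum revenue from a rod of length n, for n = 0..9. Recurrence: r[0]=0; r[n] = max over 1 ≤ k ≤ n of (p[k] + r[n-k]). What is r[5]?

20

   n    0    1    2    3    4    5    6    7    8    9
r[n]    0    4    8   12   16   20   24   28   32   36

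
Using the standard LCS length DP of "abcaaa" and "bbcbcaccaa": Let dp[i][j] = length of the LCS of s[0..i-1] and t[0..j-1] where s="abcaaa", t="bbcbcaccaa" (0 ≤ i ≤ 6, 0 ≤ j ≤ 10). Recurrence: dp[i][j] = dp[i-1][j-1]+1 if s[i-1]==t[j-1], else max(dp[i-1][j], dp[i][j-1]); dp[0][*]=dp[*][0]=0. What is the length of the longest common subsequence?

   ''  b  b  c  b  c  a  c  c  a  a
''  0  0  0  0  0  0  0  0  0  0  0
 a  0  0  0  0  0  0  1  1  1  1  1
 b  0  1  1  1  1  1  1  1  1  1  1
 c  0  1  1  2  2  2  2  2  2  2  2
 a  0  1  1  2  2  2  3  3  3  3  3
 a  0  1  1  2  2  2  3  3  3  4  4
 a  0  1  1  2  2  2  3  3  3  4  5

5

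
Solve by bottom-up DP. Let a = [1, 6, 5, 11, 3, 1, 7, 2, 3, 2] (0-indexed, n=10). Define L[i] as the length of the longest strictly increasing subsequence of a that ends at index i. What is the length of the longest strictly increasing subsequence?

3

   i    0    1    2    3    4    5    6    7    8    9
a[i]    1    6    5   11    3    1    7    2    3    2
L[i]    1    2    2    3    2    1    3    2    3    2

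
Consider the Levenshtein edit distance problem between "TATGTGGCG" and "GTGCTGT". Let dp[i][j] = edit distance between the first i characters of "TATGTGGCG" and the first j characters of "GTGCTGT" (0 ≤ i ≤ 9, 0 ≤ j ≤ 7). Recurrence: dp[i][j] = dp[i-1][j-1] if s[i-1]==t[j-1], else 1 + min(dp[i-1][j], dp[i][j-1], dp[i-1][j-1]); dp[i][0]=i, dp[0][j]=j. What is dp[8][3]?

   ''  G  T  G  C  T  G  T
''  0  1  2  3  4  5  6  7
 T  1  1  1  2  3  4  5  6
 A  2  2  2  2  3  4  5  6
 T  3  3  2  3  3  3  4  5
 G  4  3  3  2  3  4  3  4
 T  5  4  3  3  3  3  4  3
 G  6  5  4  3  4  4  3  4
 G  7  6  5  4  4  5  4  4
 C  8  7  6  5  4  5  5  5
 G  9  8  7  6  5  5  5  6

5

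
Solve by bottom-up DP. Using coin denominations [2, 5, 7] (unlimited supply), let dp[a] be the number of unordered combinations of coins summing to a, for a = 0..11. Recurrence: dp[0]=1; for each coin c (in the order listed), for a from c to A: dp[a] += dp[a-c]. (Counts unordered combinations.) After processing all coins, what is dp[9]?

after  coin     0     1     2     3     4     5     6     7     8     9    10    11
          2     1     0     1     0     1     0     1     0     1     0     1     0
          5     1     0     1     0     1     1     1     1     1     1     2     1
          7     1     0     1     0     1     1     1     2     1     2     2     2

2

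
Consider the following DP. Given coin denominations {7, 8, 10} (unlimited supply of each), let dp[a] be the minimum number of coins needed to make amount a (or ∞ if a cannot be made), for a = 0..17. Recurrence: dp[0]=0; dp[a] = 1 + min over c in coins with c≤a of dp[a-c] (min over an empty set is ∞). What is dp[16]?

2

 a  0  1  2  3  4  5  6  7  8  9 10 11 12 13 14 15 16 17
dp  0  -  -  -  -  -  -  1  1  -  1  -  -  -  2  2  2  2
(- denotes ∞ / unreachable)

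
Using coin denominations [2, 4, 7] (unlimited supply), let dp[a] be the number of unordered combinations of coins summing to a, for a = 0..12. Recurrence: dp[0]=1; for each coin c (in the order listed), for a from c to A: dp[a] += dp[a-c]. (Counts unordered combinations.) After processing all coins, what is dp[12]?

4

after  coin     0     1     2     3     4     5     6     7     8     9    10    11    12
          2     1     0     1     0     1     0     1     0     1     0     1     0     1
          4     1     0     1     0     2     0     2     0     3     0     3     0     4
          7     1     0     1     0     2     0     2     1     3     1     3     2     4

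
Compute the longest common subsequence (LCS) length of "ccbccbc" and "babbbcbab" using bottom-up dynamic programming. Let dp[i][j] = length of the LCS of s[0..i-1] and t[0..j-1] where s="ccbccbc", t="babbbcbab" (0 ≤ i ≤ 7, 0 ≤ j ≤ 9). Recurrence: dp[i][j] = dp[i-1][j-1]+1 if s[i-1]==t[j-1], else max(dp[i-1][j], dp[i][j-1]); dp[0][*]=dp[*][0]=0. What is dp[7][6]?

3

   ''  b  a  b  b  b  c  b  a  b
''  0  0  0  0  0  0  0  0  0  0
 c  0  0  0  0  0  0  1  1  1  1
 c  0  0  0  0  0  0  1  1  1  1
 b  0  1  1  1  1  1  1  2  2  2
 c  0  1  1  1  1  1  2  2  2  2
 c  0  1  1  1  1  1  2  2  2  2
 b  0  1  1  2  2  2  2  3  3  3
 c  0  1  1  2  2  2  3  3  3  3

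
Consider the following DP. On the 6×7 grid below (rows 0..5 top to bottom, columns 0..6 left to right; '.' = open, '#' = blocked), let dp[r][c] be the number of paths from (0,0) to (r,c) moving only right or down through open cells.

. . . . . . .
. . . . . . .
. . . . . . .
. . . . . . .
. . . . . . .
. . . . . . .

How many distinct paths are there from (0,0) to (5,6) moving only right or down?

462

r\c   0   1   2   3   4   5   6
  0   1   1   1   1   1   1   1
  1   1   2   3   4   5   6   7
  2   1   3   6  10  15  21  28
  3   1   4  10  20  35  56  84
  4   1   5  15  35  70 126 210
  5   1   6  21  56 126 252 462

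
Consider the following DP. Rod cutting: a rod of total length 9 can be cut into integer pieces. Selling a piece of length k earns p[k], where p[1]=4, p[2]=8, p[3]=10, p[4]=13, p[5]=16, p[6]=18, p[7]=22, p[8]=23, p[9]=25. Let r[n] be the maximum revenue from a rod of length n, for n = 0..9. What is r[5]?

20

   n    0    1    2    3    4    5    6    7    8    9
r[n]    0    4    8   12   16   20   24   28   32   36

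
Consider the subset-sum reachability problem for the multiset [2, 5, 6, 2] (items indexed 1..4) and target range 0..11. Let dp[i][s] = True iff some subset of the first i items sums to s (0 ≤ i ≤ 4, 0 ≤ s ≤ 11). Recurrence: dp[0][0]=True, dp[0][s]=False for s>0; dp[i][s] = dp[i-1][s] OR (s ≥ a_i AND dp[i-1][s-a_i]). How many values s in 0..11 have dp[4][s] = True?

10

i\s   0   1   2   3   4   5   6   7   8   9  10  11
  0   T   F   F   F   F   F   F   F   F   F   F   F
  1   T   F   T   F   F   F   F   F   F   F   F   F
  2   T   F   T   F   F   T   F   T   F   F   F   F
  3   T   F   T   F   F   T   T   T   T   F   F   T
  4   T   F   T   F   T   T   T   T   T   T   T   T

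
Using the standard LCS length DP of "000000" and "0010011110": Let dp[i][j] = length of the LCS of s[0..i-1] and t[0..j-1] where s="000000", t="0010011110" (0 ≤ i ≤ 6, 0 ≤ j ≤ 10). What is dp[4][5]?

4

   ''  0  0  1  0  0  1  1  1  1  0
''  0  0  0  0  0  0  0  0  0  0  0
 0  0  1  1  1  1  1  1  1  1  1  1
 0  0  1  2  2  2  2  2  2  2  2  2
 0  0  1  2  2  3  3  3  3  3  3  3
 0  0  1  2  2  3  4  4  4  4  4  4
 0  0  1  2  2  3  4  4  4  4  4  5
 0  0  1  2  2  3  4  4  4  4  4  5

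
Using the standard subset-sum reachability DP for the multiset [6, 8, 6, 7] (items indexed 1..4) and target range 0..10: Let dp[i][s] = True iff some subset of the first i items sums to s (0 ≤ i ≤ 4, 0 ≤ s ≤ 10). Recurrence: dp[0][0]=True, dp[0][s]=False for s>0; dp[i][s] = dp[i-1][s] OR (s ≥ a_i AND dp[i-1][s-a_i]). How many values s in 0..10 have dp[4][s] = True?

i\s   0   1   2   3   4   5   6   7   8   9  10
  0   T   F   F   F   F   F   F   F   F   F   F
  1   T   F   F   F   F   F   T   F   F   F   F
  2   T   F   F   F   F   F   T   F   T   F   F
  3   T   F   F   F   F   F   T   F   T   F   F
  4   T   F   F   F   F   F   T   T   T   F   F

4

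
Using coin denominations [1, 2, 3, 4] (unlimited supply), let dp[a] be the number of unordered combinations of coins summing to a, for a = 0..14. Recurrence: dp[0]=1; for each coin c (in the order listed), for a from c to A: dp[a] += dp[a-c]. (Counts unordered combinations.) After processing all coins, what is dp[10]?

23

after  coin     0     1     2     3     4     5     6     7     8     9    10    11    12    13    14
          1     1     1     1     1     1     1     1     1     1     1     1     1     1     1     1
          2     1     1     2     2     3     3     4     4     5     5     6     6     7     7     8
          3     1     1     2     3     4     5     7     8    10    12    14    16    19    21    24
          4     1     1     2     3     5     6     9    11    15    18    23    27    34    39    47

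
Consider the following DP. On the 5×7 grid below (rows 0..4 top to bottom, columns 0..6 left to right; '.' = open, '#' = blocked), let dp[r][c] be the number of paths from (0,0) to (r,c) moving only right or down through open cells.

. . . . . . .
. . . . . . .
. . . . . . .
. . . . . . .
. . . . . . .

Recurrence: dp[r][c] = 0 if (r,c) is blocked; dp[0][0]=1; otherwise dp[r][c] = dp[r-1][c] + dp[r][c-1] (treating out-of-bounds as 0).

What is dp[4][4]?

r\c   0   1   2   3   4   5   6
  0   1   1   1   1   1   1   1
  1   1   2   3   4   5   6   7
  2   1   3   6  10  15  21  28
  3   1   4  10  20  35  56  84
  4   1   5  15  35  70 126 210

70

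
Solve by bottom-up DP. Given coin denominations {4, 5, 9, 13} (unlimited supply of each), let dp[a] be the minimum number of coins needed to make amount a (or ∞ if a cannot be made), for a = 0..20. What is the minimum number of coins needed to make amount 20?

4

 a  0  1  2  3  4  5  6  7  8  9 10 11 12 13 14 15 16 17 18 19 20
dp  0  -  -  -  1  1  -  -  2  1  2  -  3  1  2  3  4  2  2  3  4
(- denotes ∞ / unreachable)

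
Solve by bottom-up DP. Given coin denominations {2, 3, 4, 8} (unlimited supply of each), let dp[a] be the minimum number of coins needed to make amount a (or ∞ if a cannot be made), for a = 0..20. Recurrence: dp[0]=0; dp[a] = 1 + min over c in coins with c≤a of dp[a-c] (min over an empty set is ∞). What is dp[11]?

2

 a  0  1  2  3  4  5  6  7  8  9 10 11 12 13 14 15 16 17 18 19 20
dp  0  -  1  1  1  2  2  2  1  3  2  2  2  3  3  3  2  4  3  3  3
(- denotes ∞ / unreachable)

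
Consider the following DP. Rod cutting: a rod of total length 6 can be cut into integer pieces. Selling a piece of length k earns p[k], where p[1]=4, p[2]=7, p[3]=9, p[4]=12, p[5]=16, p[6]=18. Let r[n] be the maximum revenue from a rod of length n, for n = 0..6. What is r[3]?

   n    0    1    2    3    4    5    6
r[n]    0    4    8   12   16   20   24

12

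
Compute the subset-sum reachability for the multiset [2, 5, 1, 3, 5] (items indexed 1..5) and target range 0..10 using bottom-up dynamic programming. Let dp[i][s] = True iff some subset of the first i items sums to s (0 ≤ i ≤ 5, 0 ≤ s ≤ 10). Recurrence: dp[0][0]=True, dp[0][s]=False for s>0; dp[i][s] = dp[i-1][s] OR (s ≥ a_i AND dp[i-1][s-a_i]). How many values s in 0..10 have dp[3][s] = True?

8

i\s   0   1   2   3   4   5   6   7   8   9  10
  0   T   F   F   F   F   F   F   F   F   F   F
  1   T   F   T   F   F   F   F   F   F   F   F
  2   T   F   T   F   F   T   F   T   F   F   F
  3   T   T   T   T   F   T   T   T   T   F   F
  4   T   T   T   T   T   T   T   T   T   T   T
  5   T   T   T   T   T   T   T   T   T   T   T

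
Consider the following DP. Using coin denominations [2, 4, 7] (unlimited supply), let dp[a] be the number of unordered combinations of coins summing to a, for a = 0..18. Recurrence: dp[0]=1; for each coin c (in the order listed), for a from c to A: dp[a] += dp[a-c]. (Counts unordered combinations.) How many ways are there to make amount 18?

after  coin     0     1     2     3     4     5     6     7     8     9    10    11    12    13    14    15    16    17    18
          2     1     0     1     0     1     0     1     0     1     0     1     0     1     0     1     0     1     0     1
          4     1     0     1     0     2     0     2     0     3     0     3     0     4     0     4     0     5     0     5
          7     1     0     1     0     2     0     2     1     3     1     3     2     4     2     5     3     6     3     7

7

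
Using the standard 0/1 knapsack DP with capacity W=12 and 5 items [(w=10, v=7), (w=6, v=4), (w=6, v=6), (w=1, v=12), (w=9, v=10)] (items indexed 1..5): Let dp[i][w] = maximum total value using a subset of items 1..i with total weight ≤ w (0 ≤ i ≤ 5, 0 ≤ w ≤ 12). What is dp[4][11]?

i\w   0   1   2   3   4   5   6   7   8   9  10  11  12
  0   0   0   0   0   0   0   0   0   0   0   0   0   0
  1   0   0   0   0   0   0   0   0   0   0   7   7   7
  2   0   0   0   0   0   0   4   4   4   4   7   7   7
  3   0   0   0   0   0   0   6   6   6   6   7   7  10
  4   0  12  12  12  12  12  12  18  18  18  18  19  19
  5   0  12  12  12  12  12  12  18  18  18  22  22  22

19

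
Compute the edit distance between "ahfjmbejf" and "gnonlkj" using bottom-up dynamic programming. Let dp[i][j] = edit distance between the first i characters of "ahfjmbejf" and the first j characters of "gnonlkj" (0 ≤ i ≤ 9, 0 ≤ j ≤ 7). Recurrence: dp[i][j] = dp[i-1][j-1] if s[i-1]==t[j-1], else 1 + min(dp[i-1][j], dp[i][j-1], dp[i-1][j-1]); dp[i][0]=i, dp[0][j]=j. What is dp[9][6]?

   ''  g  n  o  n  l  k  j
''  0  1  2  3  4  5  6  7
 a  1  1  2  3  4  5  6  7
 h  2  2  2  3  4  5  6  7
 f  3  3  3  3  4  5  6  7
 j  4  4  4  4  4  5  6  6
 m  5  5  5  5  5  5  6  7
 b  6  6  6  6  6  6  6  7
 e  7  7  7  7  7  7  7  7
 j  8  8  8  8  8  8  8  7
 f  9  9  9  9  9  9  9  8

9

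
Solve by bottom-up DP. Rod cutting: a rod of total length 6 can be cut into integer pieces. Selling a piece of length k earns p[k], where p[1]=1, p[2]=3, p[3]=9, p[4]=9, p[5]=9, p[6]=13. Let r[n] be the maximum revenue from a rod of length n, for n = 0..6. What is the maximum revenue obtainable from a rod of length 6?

18

   n    0    1    2    3    4    5    6
r[n]    0    1    3    9   10   12   18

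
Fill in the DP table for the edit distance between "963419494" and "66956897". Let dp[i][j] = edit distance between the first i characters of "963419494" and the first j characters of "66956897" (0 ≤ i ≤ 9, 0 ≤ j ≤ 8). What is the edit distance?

   ''  6  6  9  5  6  8  9  7
''  0  1  2  3  4  5  6  7  8
 9  1  1  2  2  3  4  5  6  7
 6  2  1  1  2  3  3  4  5  6
 3  3  2  2  2  3  4  4  5  6
 4  4  3  3  3  3  4  5  5  6
 1  5  4  4  4  4  4  5  6  6
 9  6  5  5  4  5  5  5  5  6
 4  7  6  6  5  5  6  6  6  6
 9  8  7  7  6  6  6  7  6  7
 4  9  8  8  7  7  7  7  7  7

7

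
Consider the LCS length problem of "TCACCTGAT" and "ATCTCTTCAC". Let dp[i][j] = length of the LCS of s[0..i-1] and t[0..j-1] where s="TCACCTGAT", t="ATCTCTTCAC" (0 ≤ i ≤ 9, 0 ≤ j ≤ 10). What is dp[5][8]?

   ''  A  T  C  T  C  T  T  C  A  C
''  0  0  0  0  0  0  0  0  0  0  0
 T  0  0  1  1  1  1  1  1  1  1  1
 C  0  0  1  2  2  2  2  2  2  2  2
 A  0  1  1  2  2  2  2  2  2  3  3
 C  0  1  1  2  2  3  3  3  3  3  4
 C  0  1  1  2  2  3  3  3  4  4  4
 T  0  1  2  2  3  3  4  4  4  4  4
 G  0  1  2  2  3  3  4  4  4  4  4
 A  0  1  2  2  3  3  4  4  4  5  5
 T  0  1  2  2  3  3  4  5  5  5  5

4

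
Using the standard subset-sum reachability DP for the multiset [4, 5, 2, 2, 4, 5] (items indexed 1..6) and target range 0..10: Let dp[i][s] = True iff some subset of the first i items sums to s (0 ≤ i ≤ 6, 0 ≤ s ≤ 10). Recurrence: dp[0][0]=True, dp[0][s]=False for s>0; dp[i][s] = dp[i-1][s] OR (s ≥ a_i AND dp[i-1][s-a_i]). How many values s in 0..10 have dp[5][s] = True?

9

i\s   0   1   2   3   4   5   6   7   8   9  10
  0   T   F   F   F   F   F   F   F   F   F   F
  1   T   F   F   F   T   F   F   F   F   F   F
  2   T   F   F   F   T   T   F   F   F   T   F
  3   T   F   T   F   T   T   T   T   F   T   F
  4   T   F   T   F   T   T   T   T   T   T   F
  5   T   F   T   F   T   T   T   T   T   T   T
  6   T   F   T   F   T   T   T   T   T   T   T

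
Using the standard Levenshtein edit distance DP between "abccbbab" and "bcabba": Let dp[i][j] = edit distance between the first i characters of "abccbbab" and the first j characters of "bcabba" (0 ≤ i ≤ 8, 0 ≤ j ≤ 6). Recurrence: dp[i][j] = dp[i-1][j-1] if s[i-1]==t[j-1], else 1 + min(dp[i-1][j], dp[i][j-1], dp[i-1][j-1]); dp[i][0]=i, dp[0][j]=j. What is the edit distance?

   ''  b  c  a  b  b  a
''  0  1  2  3  4  5  6
 a  1  1  2  2  3  4  5
 b  2  1  2  3  2  3  4
 c  3  2  1  2  3  3  4
 c  4  3  2  2  3  4  4
 b  5  4  3  3  2  3  4
 b  6  5  4  4  3  2  3
 a  7  6  5  4  4  3  2
 b  8  7  6  5  4  4  3

3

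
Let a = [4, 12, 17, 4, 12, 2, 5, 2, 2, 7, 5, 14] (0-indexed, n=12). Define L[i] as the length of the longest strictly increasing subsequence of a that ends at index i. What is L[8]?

   i    0    1    2    3    4    5    6    7    8    9   10   11
a[i]    4   12   17    4   12    2    5    2    2    7    5   14
L[i]    1    2    3    1    2    1    2    1    1    3    2    4

1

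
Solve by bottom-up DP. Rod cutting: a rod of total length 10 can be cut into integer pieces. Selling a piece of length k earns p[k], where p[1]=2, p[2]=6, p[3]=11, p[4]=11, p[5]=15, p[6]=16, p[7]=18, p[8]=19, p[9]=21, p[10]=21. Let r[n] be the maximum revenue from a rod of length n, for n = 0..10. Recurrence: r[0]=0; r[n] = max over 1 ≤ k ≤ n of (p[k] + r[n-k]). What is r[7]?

   n    0    1    2    3    4    5    6    7    8    9   10
r[n]    0    2    6   11   13   17   22   24   28   33   35

24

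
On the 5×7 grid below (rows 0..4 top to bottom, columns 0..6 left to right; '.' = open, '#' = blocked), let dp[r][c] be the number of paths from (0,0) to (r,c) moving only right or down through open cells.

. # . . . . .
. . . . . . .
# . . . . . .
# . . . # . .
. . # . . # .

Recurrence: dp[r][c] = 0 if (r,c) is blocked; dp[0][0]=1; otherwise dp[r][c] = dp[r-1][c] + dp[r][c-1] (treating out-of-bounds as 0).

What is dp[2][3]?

r\c   0   1   2   3   4   5   6
  0   1   0   0   0   0   0   0
  1   1   1   1   1   1   1   1
  2   0   1   2   3   4   5   6
  3   0   1   3   6   0   5  11
  4   0   1   0   6   6   0  11

3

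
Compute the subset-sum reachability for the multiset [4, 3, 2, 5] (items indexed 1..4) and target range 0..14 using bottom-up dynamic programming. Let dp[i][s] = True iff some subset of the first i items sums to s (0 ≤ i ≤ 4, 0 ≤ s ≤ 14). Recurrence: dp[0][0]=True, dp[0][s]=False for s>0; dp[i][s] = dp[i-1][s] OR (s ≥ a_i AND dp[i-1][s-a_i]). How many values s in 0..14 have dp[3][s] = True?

i\s   0   1   2   3   4   5   6   7   8   9  10  11  12  13  14
  0   T   F   F   F   F   F   F   F   F   F   F   F   F   F   F
  1   T   F   F   F   T   F   F   F   F   F   F   F   F   F   F
  2   T   F   F   T   T   F   F   T   F   F   F   F   F   F   F
  3   T   F   T   T   T   T   T   T   F   T   F   F   F   F   F
  4   T   F   T   T   T   T   T   T   T   T   T   T   T   F   T

8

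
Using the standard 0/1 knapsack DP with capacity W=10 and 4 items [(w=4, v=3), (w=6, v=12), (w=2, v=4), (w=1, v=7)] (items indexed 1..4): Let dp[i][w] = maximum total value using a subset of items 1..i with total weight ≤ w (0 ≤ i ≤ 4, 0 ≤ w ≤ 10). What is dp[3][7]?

12

i\w   0   1   2   3   4   5   6   7   8   9  10
  0   0   0   0   0   0   0   0   0   0   0   0
  1   0   0   0   0   3   3   3   3   3   3   3
  2   0   0   0   0   3   3  12  12  12  12  15
  3   0   0   4   4   4   4  12  12  16  16  16
  4   0   7   7  11  11  11  12  19  19  23  23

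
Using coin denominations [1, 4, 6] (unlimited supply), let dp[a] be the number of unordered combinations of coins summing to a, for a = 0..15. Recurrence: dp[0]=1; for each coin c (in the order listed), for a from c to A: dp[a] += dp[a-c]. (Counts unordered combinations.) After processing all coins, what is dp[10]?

after  coin     0     1     2     3     4     5     6     7     8     9    10    11    12    13    14    15
          1     1     1     1     1     1     1     1     1     1     1     1     1     1     1     1     1
          4     1     1     1     1     2     2     2     2     3     3     3     3     4     4     4     4
          6     1     1     1     1     2     2     3     3     4     4     5     5     7     7     8     8

5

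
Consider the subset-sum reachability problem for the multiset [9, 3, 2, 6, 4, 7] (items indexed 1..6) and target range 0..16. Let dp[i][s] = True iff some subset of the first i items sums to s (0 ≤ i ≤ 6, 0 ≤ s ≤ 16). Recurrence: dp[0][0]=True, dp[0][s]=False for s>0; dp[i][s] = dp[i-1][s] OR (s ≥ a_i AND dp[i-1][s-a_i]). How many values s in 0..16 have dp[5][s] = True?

16

i\s   0   1   2   3   4   5   6   7   8   9  10  11  12  13  14  15  16
  0   T   F   F   F   F   F   F   F   F   F   F   F   F   F   F   F   F
  1   T   F   F   F   F   F   F   F   F   T   F   F   F   F   F   F   F
  2   T   F   F   T   F   F   F   F   F   T   F   F   T   F   F   F   F
  3   T   F   T   T   F   T   F   F   F   T   F   T   T   F   T   F   F
  4   T   F   T   T   F   T   T   F   T   T   F   T   T   F   T   T   F
  5   T   F   T   T   T   T   T   T   T   T   T   T   T   T   T   T   T
  6   T   F   T   T   T   T   T   T   T   T   T   T   T   T   T   T   T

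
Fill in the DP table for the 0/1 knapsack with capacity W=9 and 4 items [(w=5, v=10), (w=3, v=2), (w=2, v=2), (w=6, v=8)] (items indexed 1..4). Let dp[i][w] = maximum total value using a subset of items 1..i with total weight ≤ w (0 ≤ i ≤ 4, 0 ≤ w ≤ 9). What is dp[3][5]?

10

i\w   0   1   2   3   4   5   6   7   8   9
  0   0   0   0   0   0   0   0   0   0   0
  1   0   0   0   0   0  10  10  10  10  10
  2   0   0   0   2   2  10  10  10  12  12
  3   0   0   2   2   2  10  10  12  12  12
  4   0   0   2   2   2  10  10  12  12  12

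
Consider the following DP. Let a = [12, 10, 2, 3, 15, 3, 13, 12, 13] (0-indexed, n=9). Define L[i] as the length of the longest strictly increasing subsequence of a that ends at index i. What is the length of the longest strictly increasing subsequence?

4

   i    0    1    2    3    4    5    6    7    8
a[i]   12   10    2    3   15    3   13   12   13
L[i]    1    1    1    2    3    2    3    3    4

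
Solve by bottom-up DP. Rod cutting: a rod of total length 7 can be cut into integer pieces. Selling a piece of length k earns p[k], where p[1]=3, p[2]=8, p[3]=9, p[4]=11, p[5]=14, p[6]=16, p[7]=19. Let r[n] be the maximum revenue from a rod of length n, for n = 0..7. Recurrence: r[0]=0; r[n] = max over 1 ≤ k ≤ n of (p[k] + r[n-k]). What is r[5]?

19

   n    0    1    2    3    4    5    6    7
r[n]    0    3    8   11   16   19   24   27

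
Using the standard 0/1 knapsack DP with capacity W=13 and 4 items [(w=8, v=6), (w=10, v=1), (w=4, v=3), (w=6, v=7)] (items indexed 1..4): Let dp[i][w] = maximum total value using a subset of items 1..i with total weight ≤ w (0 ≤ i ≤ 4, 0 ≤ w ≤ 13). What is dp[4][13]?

10

i\w   0   1   2   3   4   5   6   7   8   9  10  11  12  13
  0   0   0   0   0   0   0   0   0   0   0   0   0   0   0
  1   0   0   0   0   0   0   0   0   6   6   6   6   6   6
  2   0   0   0   0   0   0   0   0   6   6   6   6   6   6
  3   0   0   0   0   3   3   3   3   6   6   6   6   9   9
  4   0   0   0   0   3   3   7   7   7   7  10  10  10  10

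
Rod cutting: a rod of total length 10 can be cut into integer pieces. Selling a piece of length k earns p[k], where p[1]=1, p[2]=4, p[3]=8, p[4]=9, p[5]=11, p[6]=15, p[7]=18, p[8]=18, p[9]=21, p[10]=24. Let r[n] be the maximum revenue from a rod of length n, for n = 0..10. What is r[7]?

   n    0    1    2    3    4    5    6    7    8    9   10
r[n]    0    1    4    8    9   12   16   18   20   24   26

18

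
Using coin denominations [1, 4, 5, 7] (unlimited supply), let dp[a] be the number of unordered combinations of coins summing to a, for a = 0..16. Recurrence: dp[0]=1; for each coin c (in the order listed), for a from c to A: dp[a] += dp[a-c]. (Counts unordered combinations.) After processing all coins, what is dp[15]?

15

after  coin     0     1     2     3     4     5     6     7     8     9    10    11    12    13    14    15    16
          1     1     1     1     1     1     1     1     1     1     1     1     1     1     1     1     1     1
          4     1     1     1     1     2     2     2     2     3     3     3     3     4     4     4     4     5
          5     1     1     1     1     2     3     3     3     4     5     6     6     7     8     9    10    11
          7     1     1     1     1     2     3     3     4     5     6     7     8    10    11    13    15    17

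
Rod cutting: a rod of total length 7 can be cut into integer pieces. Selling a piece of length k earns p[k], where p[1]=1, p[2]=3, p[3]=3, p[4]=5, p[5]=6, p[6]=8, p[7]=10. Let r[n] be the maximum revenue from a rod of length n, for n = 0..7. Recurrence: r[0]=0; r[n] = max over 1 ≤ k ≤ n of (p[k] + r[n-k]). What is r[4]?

6

   n    0    1    2    3    4    5    6    7
r[n]    0    1    3    4    6    7    9   10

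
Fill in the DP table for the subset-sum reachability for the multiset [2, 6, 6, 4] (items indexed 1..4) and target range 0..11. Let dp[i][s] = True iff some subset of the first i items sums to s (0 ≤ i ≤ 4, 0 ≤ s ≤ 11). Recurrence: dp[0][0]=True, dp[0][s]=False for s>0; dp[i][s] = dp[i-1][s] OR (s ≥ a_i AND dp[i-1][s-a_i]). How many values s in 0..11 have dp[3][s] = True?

4

i\s   0   1   2   3   4   5   6   7   8   9  10  11
  0   T   F   F   F   F   F   F   F   F   F   F   F
  1   T   F   T   F   F   F   F   F   F   F   F   F
  2   T   F   T   F   F   F   T   F   T   F   F   F
  3   T   F   T   F   F   F   T   F   T   F   F   F
  4   T   F   T   F   T   F   T   F   T   F   T   F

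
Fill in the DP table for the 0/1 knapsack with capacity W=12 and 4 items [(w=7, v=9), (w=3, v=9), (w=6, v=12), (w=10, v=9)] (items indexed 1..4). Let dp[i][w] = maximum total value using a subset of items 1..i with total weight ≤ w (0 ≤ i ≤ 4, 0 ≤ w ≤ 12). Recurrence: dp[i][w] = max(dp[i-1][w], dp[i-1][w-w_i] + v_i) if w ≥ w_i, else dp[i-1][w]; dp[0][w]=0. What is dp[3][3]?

9

i\w   0   1   2   3   4   5   6   7   8   9  10  11  12
  0   0   0   0   0   0   0   0   0   0   0   0   0   0
  1   0   0   0   0   0   0   0   9   9   9   9   9   9
  2   0   0   0   9   9   9   9   9   9   9  18  18  18
  3   0   0   0   9   9   9  12  12  12  21  21  21  21
  4   0   0   0   9   9   9  12  12  12  21  21  21  21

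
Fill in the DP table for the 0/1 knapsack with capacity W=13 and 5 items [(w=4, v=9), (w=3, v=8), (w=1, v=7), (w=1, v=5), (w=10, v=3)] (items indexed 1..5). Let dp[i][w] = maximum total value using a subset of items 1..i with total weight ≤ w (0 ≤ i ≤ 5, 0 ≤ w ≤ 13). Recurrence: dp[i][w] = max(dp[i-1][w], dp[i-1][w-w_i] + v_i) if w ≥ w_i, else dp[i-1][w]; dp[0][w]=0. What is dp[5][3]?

i\w   0   1   2   3   4   5   6   7   8   9  10  11  12  13
  0   0   0   0   0   0   0   0   0   0   0   0   0   0   0
  1   0   0   0   0   9   9   9   9   9   9   9   9   9   9
  2   0   0   0   8   9   9   9  17  17  17  17  17  17  17
  3   0   7   7   8  15  16  16  17  24  24  24  24  24  24
  4   0   7  12  12  15  20  21  21  24  29  29  29  29  29
  5   0   7  12  12  15  20  21  21  24  29  29  29  29  29

12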